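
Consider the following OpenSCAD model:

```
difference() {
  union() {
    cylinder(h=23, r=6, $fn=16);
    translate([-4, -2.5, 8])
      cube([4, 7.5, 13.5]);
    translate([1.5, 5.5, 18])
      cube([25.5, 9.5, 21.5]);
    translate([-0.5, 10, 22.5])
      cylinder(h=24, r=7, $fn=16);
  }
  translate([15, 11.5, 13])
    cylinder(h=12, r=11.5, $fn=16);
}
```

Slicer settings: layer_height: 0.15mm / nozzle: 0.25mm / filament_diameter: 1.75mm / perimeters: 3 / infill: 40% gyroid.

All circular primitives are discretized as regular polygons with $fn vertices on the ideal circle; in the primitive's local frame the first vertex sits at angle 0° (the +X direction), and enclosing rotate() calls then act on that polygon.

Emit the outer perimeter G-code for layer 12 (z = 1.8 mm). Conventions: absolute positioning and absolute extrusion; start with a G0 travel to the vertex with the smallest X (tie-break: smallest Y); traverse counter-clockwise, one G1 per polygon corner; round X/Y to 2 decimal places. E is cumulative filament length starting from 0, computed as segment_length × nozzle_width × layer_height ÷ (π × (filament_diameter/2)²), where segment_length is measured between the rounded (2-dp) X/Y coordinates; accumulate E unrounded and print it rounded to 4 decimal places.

G0 X-6.00 Y0.00 Z1.80
G1 X-5.54 Y-2.30 E0.0366
G1 X-4.24 Y-4.24 E0.0730
G1 X-2.30 Y-5.54 E0.1094
G1 X0.00 Y-6.00 E0.1460
G1 X2.30 Y-5.54 E0.1825
G1 X4.24 Y-4.24 E0.2189
G1 X5.54 Y-2.30 E0.2553
G1 X6.00 Y0.00 E0.2919
G1 X5.54 Y2.30 E0.3285
G1 X4.24 Y4.24 E0.3649
G1 X2.30 Y5.54 E0.4013
G1 X0.00 Y6.00 E0.4379
G1 X-2.30 Y5.54 E0.4744
G1 X-4.24 Y4.24 E0.5108
G1 X-5.54 Y2.30 E0.5473
G1 X-6.00 Y0.00 E0.5838

At z = 1.8 mm: the r=6 cylinder contributes a regular 16-gon of circumradius 6; the cube at (-4, -2.5) is absent (z outside [8, 21.5]); the cube at (1.5, 5.5) does not reach this height (z outside [18, 39.5]); the cylinder at (-0.5, 10) does not reach this height (z outside [22.5, 46.5]); Taking the union: only the r=6 cylinder is present, so the union is just that shape — 1 connected region; the cylinder at (15, 11.5) does not reach this height (z outside [13, 25]); Subtracting the remaining from the first: none of the subtracted shapes is present at this height, so the result so far is unchanged — 1 connected region. The outline is a single polygon with 16 vertices. Extrusion per mm of travel: 0.25 × 0.15 / (π × 0.875²) = 0.015591. Accumulating E over each segment gives final E = 0.5838.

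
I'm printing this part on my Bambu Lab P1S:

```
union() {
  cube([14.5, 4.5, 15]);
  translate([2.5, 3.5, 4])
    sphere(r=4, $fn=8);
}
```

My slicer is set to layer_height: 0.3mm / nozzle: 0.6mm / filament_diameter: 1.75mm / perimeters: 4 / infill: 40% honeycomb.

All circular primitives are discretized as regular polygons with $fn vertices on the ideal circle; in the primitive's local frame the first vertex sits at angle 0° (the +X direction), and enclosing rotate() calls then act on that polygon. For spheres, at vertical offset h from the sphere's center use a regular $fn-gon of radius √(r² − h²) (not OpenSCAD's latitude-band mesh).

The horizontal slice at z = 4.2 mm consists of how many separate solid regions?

1

At z = 4.2 mm: the cube is present — its section is the full 14.5×4.5 rectangle; the sphere at (2.5, 3.5): section is a regular 8-gon, circumradius = √(r²−h²) = √(4²−0.2²) = 3.995; Taking the union: the regions partially overlap (shared area 25.67 mm²), so overlapping operands fuse into one piece — 1 connected region. The result has 1 disconnected region.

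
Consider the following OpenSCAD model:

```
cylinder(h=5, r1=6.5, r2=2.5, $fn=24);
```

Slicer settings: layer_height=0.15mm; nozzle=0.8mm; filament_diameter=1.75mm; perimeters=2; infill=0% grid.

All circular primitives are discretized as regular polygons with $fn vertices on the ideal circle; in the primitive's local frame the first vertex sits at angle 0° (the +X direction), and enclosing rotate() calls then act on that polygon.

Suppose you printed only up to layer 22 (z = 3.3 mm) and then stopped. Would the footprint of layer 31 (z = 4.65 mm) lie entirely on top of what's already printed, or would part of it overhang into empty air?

Compare the two slices. At z = 3.3: the cone: at t=0.660 of its height the radius interpolates to r₁+(r₂−r₁)t = 3.860, giving a regular 24-gon of that circumradius (area = (24/2)·3.860²·sin(360°/24) = 46.28 mm²). At z = 4.65: the cone (r1=6.5→r2=2.5) has section circumradius 2.780 here — a regular 24-gon (area = (24/2)·2.780²·sin(360°/24) = 24.00 mm²). Checking containment: the cross-section at z = 4.65 is a subset of the cross-section at z = 3.3.

entirely on top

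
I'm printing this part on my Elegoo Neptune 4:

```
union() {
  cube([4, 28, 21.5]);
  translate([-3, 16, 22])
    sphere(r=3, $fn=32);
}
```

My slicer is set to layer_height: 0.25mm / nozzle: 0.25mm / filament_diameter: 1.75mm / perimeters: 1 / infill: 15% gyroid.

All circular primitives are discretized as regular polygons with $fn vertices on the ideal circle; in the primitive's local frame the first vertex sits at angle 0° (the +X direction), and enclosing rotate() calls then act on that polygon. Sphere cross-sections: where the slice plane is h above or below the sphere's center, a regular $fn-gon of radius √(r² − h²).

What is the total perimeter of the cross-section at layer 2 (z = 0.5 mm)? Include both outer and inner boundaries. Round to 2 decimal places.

At z = 0.5 mm: the 4×28 cube contributes its full rectangle (perimeter 64.00 mm); the sphere at (-3, 16) does not reach this height (|z−center|=21.500 > r=3); Combining (union): only the 4×28 cube is present, so the union is just that shape — boundary = 64.00 mm. Overall, the cross-section is a single solid region. Total boundary length (outer) = 64.00 mm.

64.00 mm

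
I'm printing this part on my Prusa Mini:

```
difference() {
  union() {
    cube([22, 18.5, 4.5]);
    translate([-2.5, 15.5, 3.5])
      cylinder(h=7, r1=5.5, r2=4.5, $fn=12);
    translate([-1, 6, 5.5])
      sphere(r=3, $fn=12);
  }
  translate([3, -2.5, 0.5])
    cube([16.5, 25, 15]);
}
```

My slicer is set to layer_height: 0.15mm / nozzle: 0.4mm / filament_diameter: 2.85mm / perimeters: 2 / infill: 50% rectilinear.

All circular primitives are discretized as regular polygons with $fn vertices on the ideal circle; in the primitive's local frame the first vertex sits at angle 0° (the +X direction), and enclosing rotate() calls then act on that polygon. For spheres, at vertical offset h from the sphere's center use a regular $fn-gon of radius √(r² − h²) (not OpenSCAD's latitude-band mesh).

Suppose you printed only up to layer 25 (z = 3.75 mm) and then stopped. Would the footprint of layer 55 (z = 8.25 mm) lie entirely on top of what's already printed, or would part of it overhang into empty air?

Compare the two slices. At z = 3.75: the 22×18.5 cube contributes its full rectangle (area 407.00 mm²); the cone at (-2.5, 15.5) (r1=5.5→r2=4.5) has section circumradius 5.464 here — a regular 12-gon (area = (12/2)·5.464²·sin(360°/12) = 89.58 mm²); the r=3 sphere at (-1, 6) contributes a regular 12-gon of circumradius √(3²−1.75²) = 2.437 (area = (12/2)·2.437²·sin(360°/12) = 17.81 mm²); Combining (union): the regions partially overlap — summed areas 514.39 mm² minus the doubly-counted overlap 21.53 mm² gives 492.86 mm² — area = 492.86 mm²; the cube at (3, -2.5) is present — its section is the full 16.5×25 rectangle (area 412.50 mm²); After the difference (first − rest): starting from the result so far (492.86 mm²), the 16.5×25 cube at (3, -2.5) partially overlaps it — only the 305.25 mm² overlap (of its 412.50 mm²) is removed, clipping the outline — area = 187.61 mm². At z = 8.25: the cube is not intersected at this z (z outside [0, 4.5]); the cone at (-2.5, 15.5): at t=0.679 of its height the radius interpolates to r₁+(r₂−r₁)t = 4.821, giving a regular 12-gon of that circumradius (area = (12/2)·4.821²·sin(360°/12) = 69.74 mm²); the r=3 sphere at (-1, 6) contributes a regular 12-gon of circumradius √(3²−2.75²) = 1.199 (area = (12/2)·1.199²·sin(360°/12) = 4.31 mm²); Combining (union): the 2 present regions are separate (no shared area or edge), so areas and boundary lengths simply add and each stays a separate island — area = 74.05 mm²; the cube at (3, -2.5) (footprint 16.5×25) is included at this height (area 412.50 mm²); After the difference (first − rest): starting from the result so far (74.05 mm²), the 16.5×25 cube at (3, -2.5) misses the remaining region (no effect) — area = 74.05 mm². Checking containment: the cross-section at z = 8.25 is a subset of the cross-section at z = 3.75.

entirely on top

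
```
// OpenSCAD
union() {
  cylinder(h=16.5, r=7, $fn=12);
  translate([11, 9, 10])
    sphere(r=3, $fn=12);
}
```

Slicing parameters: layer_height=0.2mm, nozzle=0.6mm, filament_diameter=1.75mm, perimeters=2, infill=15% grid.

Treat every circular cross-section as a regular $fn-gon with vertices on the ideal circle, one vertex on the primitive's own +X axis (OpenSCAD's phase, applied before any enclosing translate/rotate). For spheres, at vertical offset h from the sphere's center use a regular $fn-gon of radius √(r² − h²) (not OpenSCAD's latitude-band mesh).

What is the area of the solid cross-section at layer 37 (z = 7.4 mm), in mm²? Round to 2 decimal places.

At z = 7.4 mm: the r=7 cylinder gives a regular 12-gon of circumradius 7 (constant along its height) (area = (12/2)·7.000²·sin(360°/12) = 147.00 mm²); the r=3 sphere at (11, 9) contributes a regular 12-gon of circumradius √(3²−2.6²) = 1.497 (area = (12/2)·1.497²·sin(360°/12) = 6.72 mm²); Combining (union): the 2 present regions are separate (no shared area or edge), so areas and boundary lengths simply add and each stays a separate island — area = 153.72 mm². Overall, the cross-section has 2 separate islands. Net area = 153.72 mm².

153.72 mm²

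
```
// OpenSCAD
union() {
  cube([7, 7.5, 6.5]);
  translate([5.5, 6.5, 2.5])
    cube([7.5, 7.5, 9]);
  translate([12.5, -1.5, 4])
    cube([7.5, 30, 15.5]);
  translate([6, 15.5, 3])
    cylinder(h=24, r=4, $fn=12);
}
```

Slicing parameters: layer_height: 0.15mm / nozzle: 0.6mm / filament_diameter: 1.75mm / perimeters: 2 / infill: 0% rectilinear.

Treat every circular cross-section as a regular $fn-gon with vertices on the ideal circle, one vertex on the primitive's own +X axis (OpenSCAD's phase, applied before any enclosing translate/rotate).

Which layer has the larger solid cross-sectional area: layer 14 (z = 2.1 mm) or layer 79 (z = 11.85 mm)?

Layer 14 (z = 2.1): the cube is present — its section is the full 7×7.5 rectangle (area 52.50 mm²); the cube at (5.5, 6.5) does not reach this height (z outside [2.5, 11.5]); the cube at (12.5, -1.5) is absent (z outside [4, 19.5]); the cylinder at (6, 15.5) does not reach this height (z outside [3, 27]); Combining (union): only the 7×7.5 cube is present, so the union is just that shape — area = 52.50 mm². So its area = 52.50 mm². Layer 79 (z = 11.85): the cube does not reach this height (z outside [0, 6.5]); the cube at (5.5, 6.5) is absent (z outside [2.5, 11.5]); the cube at (12.5, -1.5) is present — its section is the full 7.5×30 rectangle (area 225.00 mm²); the cylinder at (6, 15.5): section is a regular 12-gon, circumradius r=4 (area = (12/2)·4.000²·sin(360°/12) = 48.00 mm²); Combining (union): the 2 present regions are separate (no shared area or edge), so areas and boundary lengths simply add and each stays a separate island — area = 273.00 mm². So its area = 273.00 mm². Layer 79 is larger (273.00 vs 52.50 mm²).

layer 79 (z = 11.85 mm)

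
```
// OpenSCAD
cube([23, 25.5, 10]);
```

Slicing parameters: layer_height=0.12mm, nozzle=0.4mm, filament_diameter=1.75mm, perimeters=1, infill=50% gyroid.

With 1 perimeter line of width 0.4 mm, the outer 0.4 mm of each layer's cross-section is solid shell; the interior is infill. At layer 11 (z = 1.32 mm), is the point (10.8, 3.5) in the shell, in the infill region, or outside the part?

infill

At z = 1.32 mm: the cube (footprint 23×25.5) is included at this height. Overall, the cross-section is a single solid region. The nearest boundary edge runs (0.00, 0.00)→(23.00, 0.00); distance from the point to it = 3.50 mm. The point is inside the cross-section and 3.50 mm from the nearest boundary — more than the 0.4 mm shell width (1 × 0.4), so it's in the infill interior.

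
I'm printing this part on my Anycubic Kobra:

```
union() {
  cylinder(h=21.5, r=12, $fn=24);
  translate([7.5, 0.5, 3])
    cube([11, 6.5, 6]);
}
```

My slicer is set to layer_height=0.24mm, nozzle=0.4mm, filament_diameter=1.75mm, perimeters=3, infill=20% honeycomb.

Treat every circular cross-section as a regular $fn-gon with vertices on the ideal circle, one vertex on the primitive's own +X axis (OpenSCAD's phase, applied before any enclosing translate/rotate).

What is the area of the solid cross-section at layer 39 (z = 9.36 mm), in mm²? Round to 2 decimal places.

At z = 9.36 mm: the r=12 cylinder contributes a regular 24-gon of circumradius 12 (area = (24/2)·12.000²·sin(360°/24) = 447.24 mm²); the cube at (7.5, 0.5) does not reach this height (z outside [3, 9]); Combining (union): only the r=12 cylinder is present, so the union is just that shape — area = 447.24 mm². Overall, the cross-section is a single solid region. Net area = 447.24 mm².

447.24 mm²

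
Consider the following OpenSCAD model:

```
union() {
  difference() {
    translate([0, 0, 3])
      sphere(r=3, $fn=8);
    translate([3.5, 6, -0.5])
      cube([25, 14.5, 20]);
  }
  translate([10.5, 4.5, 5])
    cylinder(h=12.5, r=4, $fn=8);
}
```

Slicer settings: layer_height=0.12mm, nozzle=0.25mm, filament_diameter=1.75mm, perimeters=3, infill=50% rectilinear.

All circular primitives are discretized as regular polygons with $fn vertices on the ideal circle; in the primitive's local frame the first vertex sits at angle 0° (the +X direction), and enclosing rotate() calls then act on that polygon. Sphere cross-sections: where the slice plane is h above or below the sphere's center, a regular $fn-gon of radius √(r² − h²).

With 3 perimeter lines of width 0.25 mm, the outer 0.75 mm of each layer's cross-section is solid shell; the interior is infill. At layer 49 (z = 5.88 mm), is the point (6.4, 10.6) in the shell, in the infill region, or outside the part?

At z = 5.88 mm: the sphere: section is a regular 8-gon, circumradius = √(r²−h²) = √(3²−2.88²) = 0.840; the 25×14.5 cube at (3.5, 6) contributes its full rectangle; Subtracting the remaining from the first: starting from the r=3 sphere, the 25×14.5 cube at (3.5, 6) misses the remaining region (no effect) — 1 connected region; the cylinder at (10.5, 4.5): section is a regular 8-gon, circumradius r=4; Combining (union): the 2 present regions are separate (no shared area or edge), so areas and boundary lengths simply add and each stays a separate island — 2 connected regions. Overall, the cross-section has 2 separate islands. The nearest boundary edge runs (7.67, 7.33)→(10.50, 8.50); distance from the point to it = 3.51 mm. The point is not inside any of the regions above, so it lies outside the cross-section (3.51 mm from the nearest boundary).

outside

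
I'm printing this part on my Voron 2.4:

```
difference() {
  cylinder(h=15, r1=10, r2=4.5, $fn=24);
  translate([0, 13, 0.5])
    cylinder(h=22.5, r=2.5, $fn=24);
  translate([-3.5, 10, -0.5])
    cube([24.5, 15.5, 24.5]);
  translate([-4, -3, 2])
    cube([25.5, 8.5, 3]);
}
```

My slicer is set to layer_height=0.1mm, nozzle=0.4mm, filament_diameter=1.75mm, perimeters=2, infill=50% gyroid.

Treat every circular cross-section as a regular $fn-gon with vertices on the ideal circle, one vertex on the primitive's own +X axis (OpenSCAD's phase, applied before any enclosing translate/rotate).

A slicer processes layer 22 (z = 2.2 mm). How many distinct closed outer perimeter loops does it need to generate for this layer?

1

At z = 2.2 mm: the cone: at t=0.147 of its height the radius interpolates to r₁+(r₂−r₁)t = 9.193, giving a regular 24-gon of that circumradius; the r=2.5 cylinder at (0, 13) contributes a regular 24-gon of circumradius 2.5; the cube at (-3.5, 10) is present — its section is the full 24.5×15.5 rectangle; the 25.5×8.5 cube at (-4, -3) contributes its full rectangle; Taking the first minus the rest: starting from the cone, the r=2.5 cylinder at (0, 13) misses the remaining region (no effect); the 24.5×15.5 cube at (-3.5, 10) misses the remaining region (no effect); the 25.5×8.5 cube at (-4, -3) partially overlaps it — only the 107.99 mm² overlap (of its 216.75 mm²) is removed, clipping the outline — 1 connected region. The result has 1 disconnected region.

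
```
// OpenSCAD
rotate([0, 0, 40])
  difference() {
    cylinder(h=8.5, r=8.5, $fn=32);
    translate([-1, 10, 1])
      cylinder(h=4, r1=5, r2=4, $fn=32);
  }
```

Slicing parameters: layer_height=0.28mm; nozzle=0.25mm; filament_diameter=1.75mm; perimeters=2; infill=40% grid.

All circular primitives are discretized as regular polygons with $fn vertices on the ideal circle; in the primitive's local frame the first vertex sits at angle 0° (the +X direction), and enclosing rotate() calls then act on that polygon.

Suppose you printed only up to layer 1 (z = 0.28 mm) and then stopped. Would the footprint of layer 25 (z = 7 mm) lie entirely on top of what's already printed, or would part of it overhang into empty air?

Compare the two slices. At z = 0.28: the cylinder: section is a regular 32-gon, circumradius r=8.5 (area = (32/2)·8.500²·sin(360°/32) = 225.52 mm²); the cone at (-1, 10) is not intersected at this z (z outside [1, 5]); After the difference (first − rest): none of the subtracted shapes is present at this height, so the r=8.5 cylinder is unchanged — area = 225.52 mm²; (rotated 40° about Z; rotation is an isometry so areas/perimeters/island counts are preserved). At z = 7: the cylinder: section is a regular 32-gon, circumradius r=8.5 (area = (32/2)·8.500²·sin(360°/32) = 225.52 mm²); the cone at (-1, 10) does not reach this height (z outside [1, 5]); After the difference (first − rest): none of the subtracted shapes is present at this height, so the r=8.5 cylinder is unchanged — area = 225.52 mm²; (whole slice rotated 40° about Z — lengths, areas and connectivity unchanged). Checking containment: the cross-section at z = 7 is a subset of the cross-section at z = 0.28.

entirely on top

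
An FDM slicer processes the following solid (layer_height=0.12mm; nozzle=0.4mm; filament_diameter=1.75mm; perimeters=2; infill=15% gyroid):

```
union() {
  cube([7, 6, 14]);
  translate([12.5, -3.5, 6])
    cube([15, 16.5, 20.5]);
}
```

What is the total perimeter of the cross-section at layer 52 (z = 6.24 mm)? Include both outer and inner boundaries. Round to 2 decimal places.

89.00 mm

At z = 6.24 mm: the cube (footprint 7×6) is included at this height (perimeter 26.00 mm); the cube at (12.5, -3.5) is present — its section is the full 15×16.5 rectangle (perimeter 63.00 mm); Merging all regions: the 2 present regions are separate (no shared area or edge), so areas and boundary lengths simply add and each stays a separate island — boundary = 89.00 mm. Overall, the cross-section has 2 separate islands. Total boundary length (outer) = 89.00 mm.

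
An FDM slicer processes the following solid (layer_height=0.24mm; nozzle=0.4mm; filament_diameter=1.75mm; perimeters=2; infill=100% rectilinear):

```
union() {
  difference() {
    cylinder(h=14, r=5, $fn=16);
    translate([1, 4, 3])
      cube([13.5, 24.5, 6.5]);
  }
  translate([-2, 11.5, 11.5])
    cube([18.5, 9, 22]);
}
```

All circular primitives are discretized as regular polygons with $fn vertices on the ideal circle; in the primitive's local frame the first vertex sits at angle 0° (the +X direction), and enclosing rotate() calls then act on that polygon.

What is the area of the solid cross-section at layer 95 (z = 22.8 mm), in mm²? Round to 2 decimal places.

At z = 22.8 mm: the cylinder is absent (z outside [0, 14]); the cube at (1, 4) is absent (z outside [3, 9.5]); After the difference (first − rest): the first operand is absent here, so nothing remains; the cube at (-2, 11.5) (footprint 18.5×9) is included at this height (area 166.50 mm²); Merging all regions: only the 18.5×9 cube at (-2, 11.5) is present, so the union is just that shape — area = 166.50 mm². Overall, the cross-section is a single solid region. Net area = 166.50 mm².

166.50 mm²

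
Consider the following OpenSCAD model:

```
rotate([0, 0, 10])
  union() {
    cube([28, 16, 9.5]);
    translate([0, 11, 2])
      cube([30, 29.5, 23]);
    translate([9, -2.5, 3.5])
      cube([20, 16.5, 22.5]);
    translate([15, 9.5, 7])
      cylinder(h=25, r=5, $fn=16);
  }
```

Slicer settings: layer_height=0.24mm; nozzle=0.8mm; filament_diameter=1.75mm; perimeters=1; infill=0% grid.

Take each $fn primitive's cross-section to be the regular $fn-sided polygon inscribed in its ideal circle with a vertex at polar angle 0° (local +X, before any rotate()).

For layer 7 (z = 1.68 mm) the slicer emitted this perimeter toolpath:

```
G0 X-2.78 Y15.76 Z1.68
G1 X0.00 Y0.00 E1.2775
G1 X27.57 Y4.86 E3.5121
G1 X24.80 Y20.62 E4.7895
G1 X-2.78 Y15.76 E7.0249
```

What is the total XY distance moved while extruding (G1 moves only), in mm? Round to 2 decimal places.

88.00 mm

Sum the Euclidean lengths of each G1 segment: total = 88.00 mm.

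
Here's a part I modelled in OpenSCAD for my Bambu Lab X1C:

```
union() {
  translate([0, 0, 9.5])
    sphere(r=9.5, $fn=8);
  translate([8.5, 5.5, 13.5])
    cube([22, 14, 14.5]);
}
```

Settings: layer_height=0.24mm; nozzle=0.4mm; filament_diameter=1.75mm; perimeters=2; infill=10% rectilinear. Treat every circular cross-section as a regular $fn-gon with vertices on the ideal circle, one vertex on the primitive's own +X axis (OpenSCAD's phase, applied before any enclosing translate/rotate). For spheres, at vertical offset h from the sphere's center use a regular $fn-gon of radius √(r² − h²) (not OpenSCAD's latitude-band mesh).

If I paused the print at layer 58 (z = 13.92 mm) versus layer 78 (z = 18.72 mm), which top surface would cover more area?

Layer 58 (z = 13.92): the r=9.5 sphere contributes a regular 8-gon of circumradius √(9.5²−4.42²) = 8.409 (area = (8/2)·8.409²·sin(360°/8) = 200.01 mm²); the 22×14 cube at (8.5, 5.5) contributes its full rectangle (area 308.00 mm²); Merging all regions: the 2 present regions are separate (no shared area or edge), so areas and boundary lengths simply add and each stays a separate island — area = 508.01 mm². So its area = 508.01 mm². Layer 78 (z = 18.72): the sphere: section is a regular 8-gon, circumradius = √(r²−h²) = √(9.5²−9.22²) = 2.289 (area = (8/2)·2.289²·sin(360°/8) = 14.83 mm²); the 22×14 cube at (8.5, 5.5) contributes its full rectangle (area 308.00 mm²); Taking the union: the 2 present regions are separate (no shared area or edge), so areas and boundary lengths simply add and each stays a separate island — area = 322.83 mm². So its area = 322.83 mm². Layer 58 is larger (508.01 vs 322.83 mm²).

layer 58 (z = 13.92 mm)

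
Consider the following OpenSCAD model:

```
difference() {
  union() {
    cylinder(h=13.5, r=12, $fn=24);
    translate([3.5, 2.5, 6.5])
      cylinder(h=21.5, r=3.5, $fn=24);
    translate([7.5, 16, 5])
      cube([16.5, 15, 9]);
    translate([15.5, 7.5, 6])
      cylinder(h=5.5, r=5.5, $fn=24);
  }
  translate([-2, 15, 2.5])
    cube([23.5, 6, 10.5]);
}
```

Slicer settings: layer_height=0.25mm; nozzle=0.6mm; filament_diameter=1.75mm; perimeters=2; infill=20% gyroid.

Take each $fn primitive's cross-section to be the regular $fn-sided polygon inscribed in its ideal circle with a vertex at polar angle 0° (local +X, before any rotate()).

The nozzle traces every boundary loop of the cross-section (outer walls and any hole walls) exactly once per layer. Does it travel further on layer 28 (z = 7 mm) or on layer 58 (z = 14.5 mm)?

layer 28 (z = 7 mm)

Layer 28 (z = 7): the r=12 cylinder gives a regular 24-gon of circumradius 12 (constant along its height) (perimeter = 2·24·12.000·sin(180°/24) = 75.18 mm); the r=3.5 cylinder at (3.5, 2.5) contributes a regular 24-gon of circumradius 3.5 (perimeter = 2·24·3.500·sin(180°/24) = 21.93 mm); the cube at (7.5, 16) (footprint 16.5×15) is included at this height (perimeter 63.00 mm); the cylinder at (15.5, 7.5): section is a regular 24-gon, circumradius r=5.5 (perimeter = 2·24·5.500·sin(180°/24) = 34.46 mm); Combining (union): the regions partially overlap (shared area 38.33 mm²), so the edge portions inside another operand are dropped and the merged outline is re-measured after clipping — boundary = 168.09 mm; the cube at (-2, 15) (footprint 23.5×6) is included at this height (perimeter 59.00 mm); Subtracting the remaining from the first: starting from the result so far, the 23.5×6 cube at (-2, 15) partially overlaps it — only the 70.00 mm² overlap (of its 141.00 mm²) is removed, clipping the outline — boundary = 168.09 mm. So its perimeter = 168.09 mm. Layer 58 (z = 14.5): the cylinder is not intersected at this z (z outside [0, 13.5]); the r=3.5 cylinder at (3.5, 2.5) gives a regular 24-gon of circumradius 3.5 (constant along its height) (perimeter = 2·24·3.500·sin(180°/24) = 21.93 mm); the cube at (7.5, 16) is not intersected at this z (z outside [5, 14]); the cylinder at (15.5, 7.5) is not intersected at this z (z outside [6, 11.5]); Merging all regions: only the r=3.5 cylinder at (3.5, 2.5) is present, so the union is just that shape — boundary = 21.93 mm; the cube at (-2, 15) is absent (z outside [2.5, 13]); Taking the first minus the rest: none of the subtracted shapes is present at this height, so that combined region is unchanged — boundary = 21.93 mm. So its perimeter = 21.93 mm. Layer 28 is larger (168.09 vs 21.93 mm).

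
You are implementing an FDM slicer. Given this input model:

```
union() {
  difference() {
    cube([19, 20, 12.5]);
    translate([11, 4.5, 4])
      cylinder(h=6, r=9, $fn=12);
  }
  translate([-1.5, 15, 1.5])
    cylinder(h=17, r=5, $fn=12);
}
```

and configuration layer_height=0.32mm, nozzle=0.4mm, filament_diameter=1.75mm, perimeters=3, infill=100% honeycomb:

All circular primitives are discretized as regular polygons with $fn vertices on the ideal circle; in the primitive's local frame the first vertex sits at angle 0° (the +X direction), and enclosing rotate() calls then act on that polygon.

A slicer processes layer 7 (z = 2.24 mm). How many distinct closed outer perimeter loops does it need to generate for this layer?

1

At z = 2.24 mm: the 19×20 cube contributes its full rectangle; the cylinder at (11, 4.5) is absent (z outside [4, 10]); Subtracting the remaining from the first: none of the subtracted shapes is present at this height, so the 19×20 cube is unchanged — 1 connected region; the r=5 cylinder at (-1.5, 15) gives a regular 12-gon of circumradius 5 (constant along its height); Merging all regions: the regions partially overlap (shared area 23.10 mm²), so overlapping operands fuse into one piece — 1 connected region. The result has 1 disconnected region.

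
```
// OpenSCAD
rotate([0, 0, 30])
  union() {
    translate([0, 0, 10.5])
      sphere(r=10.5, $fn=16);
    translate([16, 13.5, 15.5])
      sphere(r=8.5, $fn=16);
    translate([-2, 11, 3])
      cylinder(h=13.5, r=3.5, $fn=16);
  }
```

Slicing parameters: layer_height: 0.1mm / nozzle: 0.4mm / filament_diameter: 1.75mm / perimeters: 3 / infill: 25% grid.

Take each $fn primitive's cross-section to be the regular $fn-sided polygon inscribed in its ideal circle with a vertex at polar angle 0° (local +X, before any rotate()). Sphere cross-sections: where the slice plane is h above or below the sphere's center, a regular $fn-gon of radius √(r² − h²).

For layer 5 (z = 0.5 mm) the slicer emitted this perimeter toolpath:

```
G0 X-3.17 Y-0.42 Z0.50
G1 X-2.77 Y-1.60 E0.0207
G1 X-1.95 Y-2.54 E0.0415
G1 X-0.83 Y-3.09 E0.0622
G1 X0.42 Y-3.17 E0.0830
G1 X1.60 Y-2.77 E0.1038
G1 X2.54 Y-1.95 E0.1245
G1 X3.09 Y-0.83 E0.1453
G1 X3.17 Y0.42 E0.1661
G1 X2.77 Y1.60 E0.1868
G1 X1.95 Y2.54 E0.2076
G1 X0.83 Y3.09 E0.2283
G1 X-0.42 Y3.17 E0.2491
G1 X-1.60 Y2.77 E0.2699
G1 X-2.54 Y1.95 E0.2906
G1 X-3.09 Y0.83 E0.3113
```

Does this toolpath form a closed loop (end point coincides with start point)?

Start point (G0): (-3.17, -0.42). End point (last G1): the path does not return to the start — open.

no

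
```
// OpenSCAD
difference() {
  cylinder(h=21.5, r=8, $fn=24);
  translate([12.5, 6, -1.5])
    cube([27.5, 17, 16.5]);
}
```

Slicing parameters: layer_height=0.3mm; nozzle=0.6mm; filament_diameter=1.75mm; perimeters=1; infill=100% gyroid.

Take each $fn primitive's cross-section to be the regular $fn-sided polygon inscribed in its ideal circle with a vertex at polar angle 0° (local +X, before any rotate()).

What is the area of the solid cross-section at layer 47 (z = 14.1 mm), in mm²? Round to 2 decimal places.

At z = 14.1 mm: the r=8 cylinder contributes a regular 24-gon of circumradius 8 (area = (24/2)·8.000²·sin(360°/24) = 198.77 mm²); the cube at (12.5, 6) (footprint 27.5×17) is included at this height (area 467.50 mm²); Taking the first minus the rest: starting from the r=8 cylinder (198.77 mm²), the 27.5×17 cube at (12.5, 6) misses the remaining region (no effect) — area = 198.77 mm². Overall, the cross-section is a single solid region. Net area = 198.77 mm².

198.77 mm²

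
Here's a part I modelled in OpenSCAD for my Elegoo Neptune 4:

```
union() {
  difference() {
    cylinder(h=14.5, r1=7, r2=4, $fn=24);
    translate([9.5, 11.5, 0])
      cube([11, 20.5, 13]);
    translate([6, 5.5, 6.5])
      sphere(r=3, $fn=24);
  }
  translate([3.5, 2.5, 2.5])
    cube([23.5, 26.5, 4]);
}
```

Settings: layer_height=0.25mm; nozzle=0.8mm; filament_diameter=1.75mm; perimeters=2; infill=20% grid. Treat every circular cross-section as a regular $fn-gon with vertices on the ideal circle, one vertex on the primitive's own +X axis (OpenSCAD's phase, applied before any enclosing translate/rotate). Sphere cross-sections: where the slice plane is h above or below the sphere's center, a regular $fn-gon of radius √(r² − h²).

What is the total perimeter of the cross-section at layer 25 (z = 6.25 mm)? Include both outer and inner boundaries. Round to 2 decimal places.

At z = 6.25 mm: the cone (r1=7→r2=4) has section circumradius 5.707 here — a regular 24-gon (perimeter = 2·24·5.707·sin(180°/24) = 35.76 mm); the cube at (9.5, 11.5) (footprint 11×20.5) is included at this height (perimeter 63.00 mm); the sphere at (6, 5.5): section is a regular 24-gon, circumradius = √(r²−h²) = √(3²−0.25²) = 2.990 (perimeter = 2·24·2.990·sin(180°/24) = 18.73 mm); Subtracting the remaining from the first: starting from the cone, the 11×20.5 cube at (9.5, 11.5) misses the remaining region (no effect); the r=3 sphere at (6, 5.5) partially overlaps it — only the 0.94 mm² overlap (of its 27.76 mm²) is removed, clipping the outline — boundary = 35.84 mm; the cube at (3.5, 2.5) is present — its section is the full 23.5×26.5 rectangle (perimeter 100.00 mm); Merging all regions: the regions partially overlap (shared area 1.00 mm²), so the edge portions inside another operand are dropped and the merged outline is re-measured after clipping — boundary = 130.68 mm. Overall, the cross-section is a single solid region. Total boundary length (outer) = 130.68 mm.

130.68 mm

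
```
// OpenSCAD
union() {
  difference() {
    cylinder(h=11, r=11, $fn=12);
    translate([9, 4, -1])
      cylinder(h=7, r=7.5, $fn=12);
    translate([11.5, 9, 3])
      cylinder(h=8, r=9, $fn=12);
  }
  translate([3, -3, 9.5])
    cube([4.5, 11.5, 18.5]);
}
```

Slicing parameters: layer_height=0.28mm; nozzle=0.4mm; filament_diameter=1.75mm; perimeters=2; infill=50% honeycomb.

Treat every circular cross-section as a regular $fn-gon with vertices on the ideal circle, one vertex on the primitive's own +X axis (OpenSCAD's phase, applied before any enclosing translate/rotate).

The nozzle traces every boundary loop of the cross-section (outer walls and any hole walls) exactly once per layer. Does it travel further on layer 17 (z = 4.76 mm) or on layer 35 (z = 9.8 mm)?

layer 35 (z = 9.8 mm)

Layer 17 (z = 4.76): the r=11 cylinder contributes a regular 12-gon of circumradius 11 (perimeter = 2·12·11.000·sin(180°/12) = 68.33 mm); the cylinder at (9, 4): section is a regular 12-gon, circumradius r=7.5 (perimeter = 2·12·7.500·sin(180°/12) = 46.59 mm); the cylinder at (11.5, 9): section is a regular 12-gon, circumradius r=9 (perimeter = 2·12·9.000·sin(180°/12) = 55.90 mm); After the difference (first − rest): starting from the r=11 cylinder, the r=7.5 cylinder at (9, 4) partially overlaps it — only the 84.70 mm² overlap (of its 168.75 mm²) is removed, clipping the outline; the r=9 cylinder at (11.5, 9) partially overlaps it — only the 2.25 mm² overlap (of its 243.00 mm²) is removed, clipping the outline — boundary = 70.26 mm; the cube at (3, -3) is not intersected at this z (z outside [9.5, 28]); Merging all regions: only that combined region is present, so the union is just that shape — boundary = 70.26 mm. So its perimeter = 70.26 mm. Layer 35 (z = 9.8): the cylinder: section is a regular 12-gon, circumradius r=11 (perimeter = 2·12·11.000·sin(180°/12) = 68.33 mm); the cylinder at (9, 4) does not reach this height (z outside [-1, 6]); the r=9 cylinder at (11.5, 9) contributes a regular 12-gon of circumradius 9 (perimeter = 2·12·9.000·sin(180°/12) = 55.90 mm); Taking the first minus the rest: starting from the r=11 cylinder, the r=9 cylinder at (11.5, 9) partially overlaps it — only the 43.65 mm² overlap (of its 243.00 mm²) is removed, clipping the outline — boundary = 69.03 mm; the cube at (3, -3) is present — its section is the full 4.5×11.5 rectangle (perimeter 32.00 mm); Merging all regions: the regions partially overlap (shared area 27.57 mm²), so the edge portions inside another operand are dropped and the merged outline is re-measured after clipping — boundary = 74.42 mm. So its perimeter = 74.42 mm. Layer 35 is larger (74.42 vs 70.26 mm).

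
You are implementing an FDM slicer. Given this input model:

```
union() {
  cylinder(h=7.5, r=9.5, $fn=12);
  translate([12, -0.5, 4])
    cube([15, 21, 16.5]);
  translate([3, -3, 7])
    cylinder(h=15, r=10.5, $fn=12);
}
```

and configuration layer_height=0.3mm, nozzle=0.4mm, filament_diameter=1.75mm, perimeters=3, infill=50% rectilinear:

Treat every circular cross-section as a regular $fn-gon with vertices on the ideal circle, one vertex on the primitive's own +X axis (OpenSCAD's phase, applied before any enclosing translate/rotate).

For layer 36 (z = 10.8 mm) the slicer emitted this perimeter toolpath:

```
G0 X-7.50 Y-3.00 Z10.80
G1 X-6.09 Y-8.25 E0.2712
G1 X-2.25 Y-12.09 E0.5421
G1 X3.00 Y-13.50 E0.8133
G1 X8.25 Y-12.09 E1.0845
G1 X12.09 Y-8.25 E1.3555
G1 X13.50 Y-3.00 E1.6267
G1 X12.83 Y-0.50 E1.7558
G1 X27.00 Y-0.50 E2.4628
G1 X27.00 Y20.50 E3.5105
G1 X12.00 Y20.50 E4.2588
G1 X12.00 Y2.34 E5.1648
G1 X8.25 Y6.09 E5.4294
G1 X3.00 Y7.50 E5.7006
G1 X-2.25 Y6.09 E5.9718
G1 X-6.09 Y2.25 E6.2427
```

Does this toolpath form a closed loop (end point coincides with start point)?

Start point (G0): (-7.50, -3.00). End point (last G1): the path does not return to the start — open.

no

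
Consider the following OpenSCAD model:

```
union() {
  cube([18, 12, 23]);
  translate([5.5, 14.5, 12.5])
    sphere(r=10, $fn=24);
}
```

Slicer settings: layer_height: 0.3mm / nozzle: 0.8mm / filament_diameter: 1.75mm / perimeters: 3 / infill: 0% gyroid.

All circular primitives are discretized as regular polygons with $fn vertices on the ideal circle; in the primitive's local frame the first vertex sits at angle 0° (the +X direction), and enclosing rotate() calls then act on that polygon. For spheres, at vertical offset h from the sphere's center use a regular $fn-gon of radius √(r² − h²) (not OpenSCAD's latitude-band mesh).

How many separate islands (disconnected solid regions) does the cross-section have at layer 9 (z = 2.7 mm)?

At z = 2.7 mm: the cube (footprint 18×12) is included at this height; the r=10 sphere at (5.5, 14.5) slices to a regular 24-gon of circumradius 1.990 (√(r²−h²) with h=9.8 from center); Combining (union): the 2 present regions are separate (no shared area or edge), so areas and boundary lengths simply add and each stays a separate island — 2 connected regions. Overall, the cross-section has 2 separate islands. Island count = 2.

2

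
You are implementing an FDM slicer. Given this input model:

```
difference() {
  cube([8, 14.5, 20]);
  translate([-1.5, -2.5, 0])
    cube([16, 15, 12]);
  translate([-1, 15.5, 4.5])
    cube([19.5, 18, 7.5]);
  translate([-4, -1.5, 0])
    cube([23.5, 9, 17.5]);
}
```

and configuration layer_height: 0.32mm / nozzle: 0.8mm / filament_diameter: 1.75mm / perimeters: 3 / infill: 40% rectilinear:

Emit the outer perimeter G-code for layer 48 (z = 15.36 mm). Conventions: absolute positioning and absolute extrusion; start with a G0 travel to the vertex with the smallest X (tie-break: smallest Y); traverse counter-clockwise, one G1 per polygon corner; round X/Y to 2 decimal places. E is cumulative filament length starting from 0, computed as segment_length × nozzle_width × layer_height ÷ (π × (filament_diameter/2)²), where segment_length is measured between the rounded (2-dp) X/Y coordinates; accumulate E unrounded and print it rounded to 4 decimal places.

G0 X0.00 Y7.50 Z15.36
G1 X8.00 Y7.50 E0.8515
G1 X8.00 Y14.50 E1.5965
G1 X0.00 Y14.50 E2.4479
G1 X0.00 Y7.50 E3.1930

At z = 15.36 mm: the 8×14.5 cube contributes its full rectangle; the cube at (-1.5, -2.5) does not reach this height (z outside [0, 12]); the cube at (-1, 15.5) is not intersected at this z (z outside [4.5, 12]); the cube at (-4, -1.5) (footprint 23.5×9) is included at this height; Subtracting the remaining from the first: starting from the 8×14.5 cube, the 23.5×9 cube at (-4, -1.5) partially overlaps it — only the 60.00 mm² overlap (of its 211.50 mm²) is removed, clipping the outline — 1 connected region. The outline is a single polygon with 4 vertices. Extrusion per mm of travel: 0.8 × 0.32 / (π × 0.875²) = 0.106432. Accumulating E over each segment gives final E = 3.1930.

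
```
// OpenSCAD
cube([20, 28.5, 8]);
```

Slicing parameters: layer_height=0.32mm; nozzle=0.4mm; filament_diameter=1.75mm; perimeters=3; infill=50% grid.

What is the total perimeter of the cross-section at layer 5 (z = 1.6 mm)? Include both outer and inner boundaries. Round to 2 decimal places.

97.00 mm

At z = 1.6 mm: the 20×28.5 cube contributes its full rectangle (perimeter 97.00 mm). Overall, the cross-section is a single solid region. Total boundary length (outer) = 97.00 mm.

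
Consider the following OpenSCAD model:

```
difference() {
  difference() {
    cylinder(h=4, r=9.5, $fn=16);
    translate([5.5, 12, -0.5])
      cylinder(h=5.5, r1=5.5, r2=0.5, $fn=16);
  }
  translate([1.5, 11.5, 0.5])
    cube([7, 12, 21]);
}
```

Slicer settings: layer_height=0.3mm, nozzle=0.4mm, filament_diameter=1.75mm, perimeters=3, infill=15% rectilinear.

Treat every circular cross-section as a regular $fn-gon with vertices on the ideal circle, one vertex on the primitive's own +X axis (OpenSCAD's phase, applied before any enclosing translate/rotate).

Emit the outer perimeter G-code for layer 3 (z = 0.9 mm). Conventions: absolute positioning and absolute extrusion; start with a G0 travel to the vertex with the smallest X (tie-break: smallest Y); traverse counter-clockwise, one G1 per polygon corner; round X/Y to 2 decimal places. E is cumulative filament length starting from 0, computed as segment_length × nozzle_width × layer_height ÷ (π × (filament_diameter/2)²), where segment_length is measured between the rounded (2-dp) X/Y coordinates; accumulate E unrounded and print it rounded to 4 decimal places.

G0 X-9.50 Y0.00 Z0.90
G1 X-8.78 Y-3.64 E0.1851
G1 X-6.72 Y-6.72 E0.3700
G1 X-3.64 Y-8.78 E0.5548
G1 X0.00 Y-9.50 E0.7400
G1 X3.64 Y-8.78 E0.9251
G1 X6.72 Y-6.72 E1.1099
G1 X8.78 Y-3.64 E1.2948
G1 X9.50 Y0.00 E1.4799
G1 X8.78 Y3.64 E1.6650
G1 X6.72 Y6.72 E1.8499
G1 X4.98 Y7.88 E1.9542
G1 X3.88 Y8.09 E2.0101
G1 X2.53 Y9.00 E2.0913
G1 X0.00 Y9.50 E2.2200
G1 X-3.64 Y8.78 E2.4051
G1 X-6.72 Y6.72 E2.5900
G1 X-8.78 Y3.64 E2.7748
G1 X-9.50 Y0.00 E2.9600

At z = 0.9 mm: the r=9.5 cylinder contributes a regular 16-gon of circumradius 9.5; the cone at (5.5, 12) contributes a regular 16-gon of circumradius 4.227 (interpolated between r1=5.5 and r2=0.5 at t=0.255); Taking the first minus the rest: starting from the r=9.5 cylinder, the cone at (5.5, 12) partially overlaps it — only the 0.70 mm² overlap (of its 54.71 mm²) is removed, clipping the outline — 1 connected region; the cube at (1.5, 11.5) is present — its section is the full 7×12 rectangle; Taking the first minus the rest: starting from the result so far, the 7×12 cube at (1.5, 11.5) misses the remaining region (no effect) — 1 connected region. The outline is a single polygon with 18 vertices. Extrusion per mm of travel: 0.4 × 0.3 / (π × 0.875²) = 0.049890. Accumulating E over each segment gives final E = 2.9600.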